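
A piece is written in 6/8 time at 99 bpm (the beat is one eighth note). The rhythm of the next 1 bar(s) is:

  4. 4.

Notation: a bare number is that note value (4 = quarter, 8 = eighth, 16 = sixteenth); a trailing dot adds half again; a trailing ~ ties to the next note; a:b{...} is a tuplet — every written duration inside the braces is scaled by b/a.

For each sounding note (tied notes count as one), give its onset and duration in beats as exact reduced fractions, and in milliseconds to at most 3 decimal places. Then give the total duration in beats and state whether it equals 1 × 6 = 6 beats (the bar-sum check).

1) 0.0ms=0b +1818.182ms=3b
2) 1818.182ms=3b +1818.182ms=3b
Σ=6b of 6 (99bpm 6/8) — PASS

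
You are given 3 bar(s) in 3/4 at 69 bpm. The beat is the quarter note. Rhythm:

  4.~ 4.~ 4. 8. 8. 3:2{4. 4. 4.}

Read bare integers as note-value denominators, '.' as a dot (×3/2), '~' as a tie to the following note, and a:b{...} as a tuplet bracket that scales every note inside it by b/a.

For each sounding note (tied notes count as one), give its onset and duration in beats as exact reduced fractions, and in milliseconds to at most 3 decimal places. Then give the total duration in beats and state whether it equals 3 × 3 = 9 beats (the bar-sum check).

1) 0.0ms=0b +3913.043ms=9/2b
2) 3913.043ms=9/2b +652.174ms=3/4b
3) 4565.217ms=21/4b +652.174ms=3/4b
4) 5217.391ms=6b +869.565ms=1b
5) 6086.957ms=7b +869.565ms=1b
6) 6956.522ms=8b +869.565ms=1b
Σ=9b of 9 (69bpm 3/4) — PASS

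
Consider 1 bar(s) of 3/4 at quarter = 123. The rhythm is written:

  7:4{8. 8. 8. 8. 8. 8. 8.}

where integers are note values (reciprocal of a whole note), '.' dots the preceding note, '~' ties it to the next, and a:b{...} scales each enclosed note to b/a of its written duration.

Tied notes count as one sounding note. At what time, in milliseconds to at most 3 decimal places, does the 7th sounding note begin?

1. 0.0ms @ 0 + 209.059ms (3/7)
2. 209.059ms @ 3/7 + 209.059ms (3/7)
3. 418.118ms @ 6/7 + 209.059ms (3/7)
4. 627.178ms @ 9/7 + 209.059ms (3/7)
5. 836.237ms @ 12/7 + 209.059ms (3/7)
6. 1045.296ms @ 15/7 + 209.059ms (3/7)
7. 1254.355ms @ 18/7 + 209.059ms (3/7)

note 7 onset = 18/7b = 1254.355ms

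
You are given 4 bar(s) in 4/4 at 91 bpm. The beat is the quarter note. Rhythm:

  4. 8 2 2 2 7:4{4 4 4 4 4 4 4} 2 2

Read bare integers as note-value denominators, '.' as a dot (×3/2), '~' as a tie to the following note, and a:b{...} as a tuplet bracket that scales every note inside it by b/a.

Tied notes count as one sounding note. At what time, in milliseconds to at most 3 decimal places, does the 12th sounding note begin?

1. 0.0ms @ 0 + 989.011ms (3/2)
2. 989.011ms @ 3/2 + 329.67ms (1/2)
3. 1318.681ms @ 2 + 1318.681ms (2)
4. 2637.363ms @ 4 + 1318.681ms (2)
5. 3956.044ms @ 6 + 1318.681ms (2)
6. 5274.725ms @ 8 + 376.766ms (4/7)
7. 5651.491ms @ 60/7 + 376.766ms (4/7)
8. 6028.257ms @ 64/7 + 376.766ms (4/7)
9. 6405.024ms @ 68/7 + 376.766ms (4/7)
10. 6781.79ms @ 72/7 + 376.766ms (4/7)
11. 7158.556ms @ 76/7 + 376.766ms (4/7)
12. 7535.322ms @ 80/7 + 376.766ms (4/7)
13. 7912.088ms @ 12 + 1318.681ms (2)
14. 9230.769ms @ 14 + 1318.681ms (2)

note 12 onset = 80/7b = 7535.322ms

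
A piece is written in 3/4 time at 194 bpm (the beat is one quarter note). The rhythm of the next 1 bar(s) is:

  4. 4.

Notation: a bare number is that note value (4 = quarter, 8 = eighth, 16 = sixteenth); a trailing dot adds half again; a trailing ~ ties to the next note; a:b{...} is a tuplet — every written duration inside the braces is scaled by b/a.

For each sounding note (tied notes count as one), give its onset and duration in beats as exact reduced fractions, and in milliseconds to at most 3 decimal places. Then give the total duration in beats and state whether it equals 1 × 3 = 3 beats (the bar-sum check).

1) 0.0ms=0b +463.918ms=3/2b
2) 463.918ms=3/2b +463.918ms=3/2b
Σ=3b of 3 (194bpm 3/4) — PASS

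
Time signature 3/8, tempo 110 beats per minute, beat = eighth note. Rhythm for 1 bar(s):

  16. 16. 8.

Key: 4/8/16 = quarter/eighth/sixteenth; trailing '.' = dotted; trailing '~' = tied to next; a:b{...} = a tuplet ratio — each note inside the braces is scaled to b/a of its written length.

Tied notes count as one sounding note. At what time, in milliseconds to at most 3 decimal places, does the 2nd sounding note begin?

note 2 onset = 3/4b = 409.091ms

1. 0.0ms @ 0 + 409.091ms (3/4)
2. 409.091ms @ 3/4 + 409.091ms (3/4)
3. 818.182ms @ 3/2 + 818.182ms (3/2)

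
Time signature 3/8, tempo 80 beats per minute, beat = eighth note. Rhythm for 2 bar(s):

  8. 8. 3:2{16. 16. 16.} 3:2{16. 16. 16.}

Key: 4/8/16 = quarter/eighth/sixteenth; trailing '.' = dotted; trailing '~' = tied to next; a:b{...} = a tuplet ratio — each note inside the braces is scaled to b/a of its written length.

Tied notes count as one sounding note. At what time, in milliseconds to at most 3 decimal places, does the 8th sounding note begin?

1. 0.0ms @ 0 + 1125.0ms (3/2)
2. 1125.0ms @ 3/2 + 1125.0ms (3/2)
3. 2250.0ms @ 3 + 375.0ms (1/2)
4. 2625.0ms @ 7/2 + 375.0ms (1/2)
5. 3000.0ms @ 4 + 375.0ms (1/2)
6. 3375.0ms @ 9/2 + 375.0ms (1/2)
7. 3750.0ms @ 5 + 375.0ms (1/2)
8. 4125.0ms @ 11/2 + 375.0ms (1/2)

note 8 onset = 11/2b = 4125.0ms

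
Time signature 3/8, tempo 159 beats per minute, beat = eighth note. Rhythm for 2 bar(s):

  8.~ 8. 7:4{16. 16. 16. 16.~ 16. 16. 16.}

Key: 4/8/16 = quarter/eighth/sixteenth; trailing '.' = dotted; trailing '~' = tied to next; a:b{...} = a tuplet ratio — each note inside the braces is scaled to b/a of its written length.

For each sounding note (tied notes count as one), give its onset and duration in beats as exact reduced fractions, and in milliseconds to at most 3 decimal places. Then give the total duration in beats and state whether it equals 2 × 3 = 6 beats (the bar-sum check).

1) 0.0ms=0b +1132.075ms=3b
2) 1132.075ms=3b +161.725ms=3/7b
3) 1293.801ms=24/7b +161.725ms=3/7b
4) 1455.526ms=27/7b +161.725ms=3/7b
5) 1617.251ms=30/7b +323.45ms=6/7b
6) 1940.701ms=36/7b +161.725ms=3/7b
7) 2102.426ms=39/7b +161.725ms=3/7b
Σ=6b of 6 (159bpm 3/8) — PASS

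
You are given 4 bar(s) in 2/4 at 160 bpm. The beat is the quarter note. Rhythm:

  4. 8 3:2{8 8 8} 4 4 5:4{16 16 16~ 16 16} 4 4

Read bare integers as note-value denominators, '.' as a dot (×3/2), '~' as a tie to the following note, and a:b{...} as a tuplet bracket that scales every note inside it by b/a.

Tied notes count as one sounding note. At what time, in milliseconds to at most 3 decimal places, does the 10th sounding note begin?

1. 0.0ms @ 0 + 562.5ms (3/2)
2. 562.5ms @ 3/2 + 187.5ms (1/2)
3. 750.0ms @ 2 + 125.0ms (1/3)
4. 875.0ms @ 7/3 + 125.0ms (1/3)
5. 1000.0ms @ 8/3 + 125.0ms (1/3)
6. 1125.0ms @ 3 + 375.0ms (1)
7. 1500.0ms @ 4 + 375.0ms (1)
8. 1875.0ms @ 5 + 75.0ms (1/5)
9. 1950.0ms @ 26/5 + 75.0ms (1/5)
10. 2025.0ms @ 27/5 + 150.0ms (2/5)
11. 2175.0ms @ 29/5 + 75.0ms (1/5)
12. 2250.0ms @ 6 + 375.0ms (1)
13. 2625.0ms @ 7 + 375.0ms (1)

note 10 onset = 27/5b = 2025.0ms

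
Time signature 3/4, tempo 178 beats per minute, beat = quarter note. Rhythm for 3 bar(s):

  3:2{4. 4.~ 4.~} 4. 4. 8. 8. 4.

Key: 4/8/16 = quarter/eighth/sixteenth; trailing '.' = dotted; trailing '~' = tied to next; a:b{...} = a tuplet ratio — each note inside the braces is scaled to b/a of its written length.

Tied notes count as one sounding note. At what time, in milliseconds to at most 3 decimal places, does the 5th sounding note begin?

note 5 onset = 27/4b = 2275.281ms

1. 0.0ms @ 0 + 337.079ms (1)
2. 337.079ms @ 1 + 1179.775ms (7/2)
3. 1516.854ms @ 9/2 + 505.618ms (3/2)
4. 2022.472ms @ 6 + 252.809ms (3/4)
5. 2275.281ms @ 27/4 + 252.809ms (3/4)
6. 2528.09ms @ 15/2 + 505.618ms (3/2)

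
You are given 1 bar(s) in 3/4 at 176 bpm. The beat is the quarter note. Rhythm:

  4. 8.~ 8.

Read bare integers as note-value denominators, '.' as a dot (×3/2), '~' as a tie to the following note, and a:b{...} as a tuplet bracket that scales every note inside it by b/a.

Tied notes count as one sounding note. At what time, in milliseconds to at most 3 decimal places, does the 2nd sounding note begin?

note 2 onset = 3/2b = 511.364ms

1. 0.0ms @ 0 + 511.364ms (3/2)
2. 511.364ms @ 3/2 + 511.364ms (3/2)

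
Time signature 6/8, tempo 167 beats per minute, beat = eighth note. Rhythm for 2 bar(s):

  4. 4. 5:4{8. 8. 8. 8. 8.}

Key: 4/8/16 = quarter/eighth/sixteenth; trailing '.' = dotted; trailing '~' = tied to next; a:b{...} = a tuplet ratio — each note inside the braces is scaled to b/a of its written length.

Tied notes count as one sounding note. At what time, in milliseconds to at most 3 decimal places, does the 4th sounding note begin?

note 4 onset = 36/5b = 2586.826ms

1. 0.0ms @ 0 + 1077.844ms (3)
2. 1077.844ms @ 3 + 1077.844ms (3)
3. 2155.689ms @ 6 + 431.138ms (6/5)
4. 2586.826ms @ 36/5 + 431.138ms (6/5)
5. 3017.964ms @ 42/5 + 431.138ms (6/5)
6. 3449.102ms @ 48/5 + 431.138ms (6/5)
7. 3880.24ms @ 54/5 + 431.138ms (6/5)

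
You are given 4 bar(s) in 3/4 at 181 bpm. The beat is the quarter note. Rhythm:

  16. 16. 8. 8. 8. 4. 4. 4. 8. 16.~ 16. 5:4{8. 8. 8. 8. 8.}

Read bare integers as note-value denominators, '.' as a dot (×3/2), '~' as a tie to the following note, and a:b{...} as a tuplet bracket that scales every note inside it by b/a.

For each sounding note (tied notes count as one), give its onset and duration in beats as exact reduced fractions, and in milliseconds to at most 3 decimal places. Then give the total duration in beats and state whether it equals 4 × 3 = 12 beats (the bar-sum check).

1) 0.0ms=0b +124.309ms=3/8b
2) 124.309ms=3/8b +124.309ms=3/8b
3) 248.619ms=3/4b +248.619ms=3/4b
4) 497.238ms=3/2b +248.619ms=3/4b
5) 745.856ms=9/4b +248.619ms=3/4b
6) 994.475ms=3b +497.238ms=3/2b
7) 1491.713ms=9/2b +497.238ms=3/2b
8) 1988.95ms=6b +497.238ms=3/2b
9) 2486.188ms=15/2b +248.619ms=3/4b
10) 2734.807ms=33/4b +248.619ms=3/4b
11) 2983.425ms=9b +198.895ms=3/5b
12) 3182.32ms=48/5b +198.895ms=3/5b
13) 3381.215ms=51/5b +198.895ms=3/5b
14) 3580.11ms=54/5b +198.895ms=3/5b
15) 3779.006ms=57/5b +198.895ms=3/5b
Σ=12b of 12 (181bpm 3/4) — PASS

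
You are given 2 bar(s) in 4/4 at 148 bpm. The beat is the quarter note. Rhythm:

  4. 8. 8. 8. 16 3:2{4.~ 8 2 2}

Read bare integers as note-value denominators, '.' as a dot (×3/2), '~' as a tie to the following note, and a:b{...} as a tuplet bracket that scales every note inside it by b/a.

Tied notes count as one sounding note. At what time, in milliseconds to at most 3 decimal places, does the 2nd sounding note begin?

note 2 onset = 3/2b = 608.108ms

1. 0.0ms @ 0 + 608.108ms (3/2)
2. 608.108ms @ 3/2 + 304.054ms (3/4)
3. 912.162ms @ 9/4 + 304.054ms (3/4)
4. 1216.216ms @ 3 + 304.054ms (3/4)
5. 1520.27ms @ 15/4 + 101.351ms (1/4)
6. 1621.622ms @ 4 + 540.541ms (4/3)
7. 2162.162ms @ 16/3 + 540.541ms (4/3)
8. 2702.703ms @ 20/3 + 540.541ms (4/3)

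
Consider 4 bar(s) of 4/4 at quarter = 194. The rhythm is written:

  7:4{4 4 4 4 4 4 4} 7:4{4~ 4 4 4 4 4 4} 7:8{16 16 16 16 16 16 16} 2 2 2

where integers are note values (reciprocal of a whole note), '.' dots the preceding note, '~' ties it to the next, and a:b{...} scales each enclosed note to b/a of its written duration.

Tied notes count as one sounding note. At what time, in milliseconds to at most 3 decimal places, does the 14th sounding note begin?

note 14 onset = 8b = 2474.227ms

1. 0.0ms @ 0 + 176.73ms (4/7)
2. 176.73ms @ 4/7 + 176.73ms (4/7)
3. 353.461ms @ 8/7 + 176.73ms (4/7)
4. 530.191ms @ 12/7 + 176.73ms (4/7)
5. 706.922ms @ 16/7 + 176.73ms (4/7)
6. 883.652ms @ 20/7 + 176.73ms (4/7)
7. 1060.383ms @ 24/7 + 176.73ms (4/7)
8. 1237.113ms @ 4 + 353.461ms (8/7)
9. 1590.574ms @ 36/7 + 176.73ms (4/7)
10. 1767.305ms @ 40/7 + 176.73ms (4/7)
11. 1944.035ms @ 44/7 + 176.73ms (4/7)
12. 2120.766ms @ 48/7 + 176.73ms (4/7)
13. 2297.496ms @ 52/7 + 176.73ms (4/7)
14. 2474.227ms @ 8 + 88.365ms (2/7)
15. 2562.592ms @ 58/7 + 88.365ms (2/7)
16. 2650.957ms @ 60/7 + 88.365ms (2/7)
17. 2739.323ms @ 62/7 + 88.365ms (2/7)
18. 2827.688ms @ 64/7 + 88.365ms (2/7)
19. 2916.053ms @ 66/7 + 88.365ms (2/7)
20. 3004.418ms @ 68/7 + 88.365ms (2/7)
21. 3092.784ms @ 10 + 618.557ms (2)
22. 3711.34ms @ 12 + 618.557ms (2)
23. 4329.897ms @ 14 + 618.557ms (2)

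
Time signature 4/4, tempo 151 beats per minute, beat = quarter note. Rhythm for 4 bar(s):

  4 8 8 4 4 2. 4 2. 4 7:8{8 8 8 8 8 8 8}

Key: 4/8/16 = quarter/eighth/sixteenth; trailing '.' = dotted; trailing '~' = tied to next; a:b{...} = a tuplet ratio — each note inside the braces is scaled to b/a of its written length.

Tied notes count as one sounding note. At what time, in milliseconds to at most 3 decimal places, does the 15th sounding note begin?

1. 0.0ms @ 0 + 397.351ms (1)
2. 397.351ms @ 1 + 198.675ms (1/2)
3. 596.026ms @ 3/2 + 198.675ms (1/2)
4. 794.702ms @ 2 + 397.351ms (1)
5. 1192.053ms @ 3 + 397.351ms (1)
6. 1589.404ms @ 4 + 1192.053ms (3)
7. 2781.457ms @ 7 + 397.351ms (1)
8. 3178.808ms @ 8 + 1192.053ms (3)
9. 4370.861ms @ 11 + 397.351ms (1)
10. 4768.212ms @ 12 + 227.058ms (4/7)
11. 4995.27ms @ 88/7 + 227.058ms (4/7)
12. 5222.327ms @ 92/7 + 227.058ms (4/7)
13. 5449.385ms @ 96/7 + 227.058ms (4/7)
14. 5676.443ms @ 100/7 + 227.058ms (4/7)
15. 5903.5ms @ 104/7 + 227.058ms (4/7)
16. 6130.558ms @ 108/7 + 227.058ms (4/7)

note 15 onset = 104/7b = 5903.5ms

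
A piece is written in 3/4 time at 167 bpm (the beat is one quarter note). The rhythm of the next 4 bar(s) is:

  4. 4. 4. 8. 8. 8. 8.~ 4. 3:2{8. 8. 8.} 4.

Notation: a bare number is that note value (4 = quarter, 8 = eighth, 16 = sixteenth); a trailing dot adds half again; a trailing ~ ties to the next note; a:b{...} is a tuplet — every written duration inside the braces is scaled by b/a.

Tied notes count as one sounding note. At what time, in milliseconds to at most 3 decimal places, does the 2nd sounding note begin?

note 2 onset = 3/2b = 538.922ms

1. 0.0ms @ 0 + 538.922ms (3/2)
2. 538.922ms @ 3/2 + 538.922ms (3/2)
3. 1077.844ms @ 3 + 538.922ms (3/2)
4. 1616.766ms @ 9/2 + 269.461ms (3/4)
5. 1886.228ms @ 21/4 + 269.461ms (3/4)
6. 2155.689ms @ 6 + 269.461ms (3/4)
7. 2425.15ms @ 27/4 + 808.383ms (9/4)
8. 3233.533ms @ 9 + 179.641ms (1/2)
9. 3413.174ms @ 19/2 + 179.641ms (1/2)
10. 3592.814ms @ 10 + 179.641ms (1/2)
11. 3772.455ms @ 21/2 + 538.922ms (3/2)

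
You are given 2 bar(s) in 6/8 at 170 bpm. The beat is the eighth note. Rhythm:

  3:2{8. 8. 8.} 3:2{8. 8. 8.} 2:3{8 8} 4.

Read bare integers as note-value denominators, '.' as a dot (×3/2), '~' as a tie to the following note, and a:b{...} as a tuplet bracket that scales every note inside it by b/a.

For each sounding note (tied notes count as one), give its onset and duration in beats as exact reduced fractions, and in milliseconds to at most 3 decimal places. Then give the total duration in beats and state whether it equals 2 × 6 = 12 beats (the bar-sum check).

1) 0.0ms=0b +352.941ms=1b
2) 352.941ms=1b +352.941ms=1b
3) 705.882ms=2b +352.941ms=1b
4) 1058.824ms=3b +352.941ms=1b
5) 1411.765ms=4b +352.941ms=1b
6) 1764.706ms=5b +352.941ms=1b
7) 2117.647ms=6b +529.412ms=3/2b
8) 2647.059ms=15/2b +529.412ms=3/2b
9) 3176.471ms=9b +1058.824ms=3b
Σ=12b of 12 (170bpm 6/8) — PASS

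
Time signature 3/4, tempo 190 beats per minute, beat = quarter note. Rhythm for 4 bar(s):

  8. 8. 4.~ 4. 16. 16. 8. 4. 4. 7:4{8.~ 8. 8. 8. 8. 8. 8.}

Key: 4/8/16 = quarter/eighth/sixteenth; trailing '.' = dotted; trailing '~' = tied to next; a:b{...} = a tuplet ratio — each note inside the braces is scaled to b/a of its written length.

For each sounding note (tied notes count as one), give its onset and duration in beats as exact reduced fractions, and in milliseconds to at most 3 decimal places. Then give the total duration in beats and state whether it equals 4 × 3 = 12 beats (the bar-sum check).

1) 0.0ms=0b +236.842ms=3/4b
2) 236.842ms=3/4b +236.842ms=3/4b
3) 473.684ms=3/2b +947.368ms=3b
4) 1421.053ms=9/2b +118.421ms=3/8b
5) 1539.474ms=39/8b +118.421ms=3/8b
6) 1657.895ms=21/4b +236.842ms=3/4b
7) 1894.737ms=6b +473.684ms=3/2b
8) 2368.421ms=15/2b +473.684ms=3/2b
9) 2842.105ms=9b +270.677ms=6/7b
10) 3112.782ms=69/7b +135.338ms=3/7b
11) 3248.12ms=72/7b +135.338ms=3/7b
12) 3383.459ms=75/7b +135.338ms=3/7b
13) 3518.797ms=78/7b +135.338ms=3/7b
14) 3654.135ms=81/7b +135.338ms=3/7b
Σ=12b of 12 (190bpm 3/4) — PASS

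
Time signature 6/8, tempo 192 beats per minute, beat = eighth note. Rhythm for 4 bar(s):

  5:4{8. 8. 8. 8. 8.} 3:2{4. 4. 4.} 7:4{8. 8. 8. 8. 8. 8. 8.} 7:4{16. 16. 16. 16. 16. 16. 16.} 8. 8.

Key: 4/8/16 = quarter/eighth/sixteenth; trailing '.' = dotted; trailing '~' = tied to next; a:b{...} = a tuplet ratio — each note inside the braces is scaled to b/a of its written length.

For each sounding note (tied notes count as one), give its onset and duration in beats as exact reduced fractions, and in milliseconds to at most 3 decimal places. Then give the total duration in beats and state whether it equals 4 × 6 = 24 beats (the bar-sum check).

1) 0.0ms=0b +375.0ms=6/5b
2) 375.0ms=6/5b +375.0ms=6/5b
3) 750.0ms=12/5b +375.0ms=6/5b
4) 1125.0ms=18/5b +375.0ms=6/5b
5) 1500.0ms=24/5b +375.0ms=6/5b
6) 1875.0ms=6b +625.0ms=2b
7) 2500.0ms=8b +625.0ms=2b
8) 3125.0ms=10b +625.0ms=2b
9) 3750.0ms=12b +267.857ms=6/7b
10) 4017.857ms=90/7b +267.857ms=6/7b
11) 4285.714ms=96/7b +267.857ms=6/7b
12) 4553.571ms=102/7b +267.857ms=6/7b
13) 4821.429ms=108/7b +267.857ms=6/7b
14) 5089.286ms=114/7b +267.857ms=6/7b
15) 5357.143ms=120/7b +267.857ms=6/7b
16) 5625.0ms=18b +133.929ms=3/7b
17) 5758.929ms=129/7b +133.929ms=3/7b
18) 5892.857ms=132/7b +133.929ms=3/7b
19) 6026.786ms=135/7b +133.929ms=3/7b
20) 6160.714ms=138/7b +133.929ms=3/7b
21) 6294.643ms=141/7b +133.929ms=3/7b
22) 6428.571ms=144/7b +133.929ms=3/7b
23) 6562.5ms=21b +468.75ms=3/2b
24) 7031.25ms=45/2b +468.75ms=3/2b
Σ=24b of 24 (192bpm 6/8) — PASS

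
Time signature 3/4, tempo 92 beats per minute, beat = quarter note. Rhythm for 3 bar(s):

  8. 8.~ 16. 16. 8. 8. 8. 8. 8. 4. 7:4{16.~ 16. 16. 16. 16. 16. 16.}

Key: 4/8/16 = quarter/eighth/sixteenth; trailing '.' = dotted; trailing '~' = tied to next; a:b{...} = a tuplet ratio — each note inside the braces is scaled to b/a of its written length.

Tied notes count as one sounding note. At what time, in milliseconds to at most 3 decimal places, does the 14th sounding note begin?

1. 0.0ms @ 0 + 489.13ms (3/4)
2. 489.13ms @ 3/4 + 733.696ms (9/8)
3. 1222.826ms @ 15/8 + 244.565ms (3/8)
4. 1467.391ms @ 9/4 + 489.13ms (3/4)
5. 1956.522ms @ 3 + 489.13ms (3/4)
6. 2445.652ms @ 15/4 + 489.13ms (3/4)
7. 2934.783ms @ 9/2 + 489.13ms (3/4)
8. 3423.913ms @ 21/4 + 489.13ms (3/4)
9. 3913.043ms @ 6 + 978.261ms (3/2)
10. 4891.304ms @ 15/2 + 279.503ms (3/7)
11. 5170.807ms @ 111/14 + 139.752ms (3/14)
12. 5310.559ms @ 57/7 + 139.752ms (3/14)
13. 5450.311ms @ 117/14 + 139.752ms (3/14)
14. 5590.062ms @ 60/7 + 139.752ms (3/14)
15. 5729.814ms @ 123/14 + 139.752ms (3/14)

note 14 onset = 60/7b = 5590.062ms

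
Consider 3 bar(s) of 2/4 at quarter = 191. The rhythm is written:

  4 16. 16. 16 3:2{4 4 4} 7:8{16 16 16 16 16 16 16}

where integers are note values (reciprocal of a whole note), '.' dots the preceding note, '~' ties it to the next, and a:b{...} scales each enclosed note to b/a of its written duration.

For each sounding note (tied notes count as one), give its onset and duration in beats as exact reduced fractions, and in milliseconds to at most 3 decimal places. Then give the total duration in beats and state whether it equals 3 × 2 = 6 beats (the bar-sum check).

1) 0.0ms=0b +314.136ms=1b
2) 314.136ms=1b +117.801ms=3/8b
3) 431.937ms=11/8b +117.801ms=3/8b
4) 549.738ms=7/4b +78.534ms=1/4b
5) 628.272ms=2b +209.424ms=2/3b
6) 837.696ms=8/3b +209.424ms=2/3b
7) 1047.12ms=10/3b +209.424ms=2/3b
8) 1256.545ms=4b +89.753ms=2/7b
9) 1346.298ms=30/7b +89.753ms=2/7b
10) 1436.051ms=32/7b +89.753ms=2/7b
11) 1525.804ms=34/7b +89.753ms=2/7b
12) 1615.557ms=36/7b +89.753ms=2/7b
13) 1705.31ms=38/7b +89.753ms=2/7b
14) 1795.064ms=40/7b +89.753ms=2/7b
Σ=6b of 6 (191bpm 2/4) — PASS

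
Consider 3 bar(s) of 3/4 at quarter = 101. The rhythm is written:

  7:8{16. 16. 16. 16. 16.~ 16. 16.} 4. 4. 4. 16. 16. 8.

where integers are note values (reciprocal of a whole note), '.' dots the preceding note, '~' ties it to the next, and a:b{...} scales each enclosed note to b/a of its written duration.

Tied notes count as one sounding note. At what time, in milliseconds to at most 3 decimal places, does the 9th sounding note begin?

note 9 onset = 6b = 3564.356ms

1. 0.0ms @ 0 + 254.597ms (3/7)
2. 254.597ms @ 3/7 + 254.597ms (3/7)
3. 509.194ms @ 6/7 + 254.597ms (3/7)
4. 763.791ms @ 9/7 + 254.597ms (3/7)
5. 1018.388ms @ 12/7 + 509.194ms (6/7)
6. 1527.581ms @ 18/7 + 254.597ms (3/7)
7. 1782.178ms @ 3 + 891.089ms (3/2)
8. 2673.267ms @ 9/2 + 891.089ms (3/2)
9. 3564.356ms @ 6 + 891.089ms (3/2)
10. 4455.446ms @ 15/2 + 222.772ms (3/8)
11. 4678.218ms @ 63/8 + 222.772ms (3/8)
12. 4900.99ms @ 33/4 + 445.545ms (3/4)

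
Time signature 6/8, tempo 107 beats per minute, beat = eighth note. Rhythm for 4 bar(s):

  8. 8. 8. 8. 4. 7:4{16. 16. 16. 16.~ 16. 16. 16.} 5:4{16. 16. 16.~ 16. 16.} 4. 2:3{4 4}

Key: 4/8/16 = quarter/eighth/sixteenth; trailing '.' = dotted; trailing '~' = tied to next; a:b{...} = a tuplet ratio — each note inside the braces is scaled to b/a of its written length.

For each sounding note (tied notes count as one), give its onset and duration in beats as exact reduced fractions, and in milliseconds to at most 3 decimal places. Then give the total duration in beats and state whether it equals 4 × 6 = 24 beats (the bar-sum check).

1) 0.0ms=0b +841.121ms=3/2b
2) 841.121ms=3/2b +841.121ms=3/2b
3) 1682.243ms=3b +841.121ms=3/2b
4) 2523.364ms=9/2b +841.121ms=3/2b
5) 3364.486ms=6b +1682.243ms=3b
6) 5046.729ms=9b +240.32ms=3/7b
7) 5287.049ms=66/7b +240.32ms=3/7b
8) 5527.37ms=69/7b +240.32ms=3/7b
9) 5767.69ms=72/7b +480.641ms=6/7b
10) 6248.331ms=78/7b +240.32ms=3/7b
11) 6488.652ms=81/7b +240.32ms=3/7b
12) 6728.972ms=12b +336.449ms=3/5b
13) 7065.421ms=63/5b +336.449ms=3/5b
14) 7401.869ms=66/5b +672.897ms=6/5b
15) 8074.766ms=72/5b +336.449ms=3/5b
16) 8411.215ms=15b +1682.243ms=3b
17) 10093.458ms=18b +1682.243ms=3b
18) 11775.701ms=21b +1682.243ms=3b
Σ=24b of 24 (107bpm 6/8) — PASS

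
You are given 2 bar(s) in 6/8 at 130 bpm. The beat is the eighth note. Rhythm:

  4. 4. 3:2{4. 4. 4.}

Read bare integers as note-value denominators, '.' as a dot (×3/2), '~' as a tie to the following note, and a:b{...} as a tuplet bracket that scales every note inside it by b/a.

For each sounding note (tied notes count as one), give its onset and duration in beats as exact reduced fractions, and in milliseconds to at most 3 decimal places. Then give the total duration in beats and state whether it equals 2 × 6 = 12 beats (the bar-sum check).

1) 0.0ms=0b +1384.615ms=3b
2) 1384.615ms=3b +1384.615ms=3b
3) 2769.231ms=6b +923.077ms=2b
4) 3692.308ms=8b +923.077ms=2b
5) 4615.385ms=10b +923.077ms=2b
Σ=12b of 12 (130bpm 6/8) — PASS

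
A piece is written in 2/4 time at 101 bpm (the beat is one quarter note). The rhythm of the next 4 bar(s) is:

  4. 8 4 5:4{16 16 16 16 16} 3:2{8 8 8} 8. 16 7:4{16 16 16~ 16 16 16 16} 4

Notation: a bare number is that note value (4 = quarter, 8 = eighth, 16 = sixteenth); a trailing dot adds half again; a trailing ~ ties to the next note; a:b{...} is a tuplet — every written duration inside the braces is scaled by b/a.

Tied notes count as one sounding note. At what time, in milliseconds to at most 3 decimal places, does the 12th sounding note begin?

note 12 onset = 5b = 2970.297ms

1. 0.0ms @ 0 + 891.089ms (3/2)
2. 891.089ms @ 3/2 + 297.03ms (1/2)
3. 1188.119ms @ 2 + 594.059ms (1)
4. 1782.178ms @ 3 + 118.812ms (1/5)
5. 1900.99ms @ 16/5 + 118.812ms (1/5)
6. 2019.802ms @ 17/5 + 118.812ms (1/5)
7. 2138.614ms @ 18/5 + 118.812ms (1/5)
8. 2257.426ms @ 19/5 + 118.812ms (1/5)
9. 2376.238ms @ 4 + 198.02ms (1/3)
10. 2574.257ms @ 13/3 + 198.02ms (1/3)
11. 2772.277ms @ 14/3 + 198.02ms (1/3)
12. 2970.297ms @ 5 + 445.545ms (3/4)
13. 3415.842ms @ 23/4 + 148.515ms (1/4)
14. 3564.356ms @ 6 + 84.866ms (1/7)
15. 3649.222ms @ 43/7 + 84.866ms (1/7)
16. 3734.088ms @ 44/7 + 169.731ms (2/7)
17. 3903.819ms @ 46/7 + 84.866ms (1/7)
18. 3988.685ms @ 47/7 + 84.866ms (1/7)
19. 4073.55ms @ 48/7 + 84.866ms (1/7)
20. 4158.416ms @ 7 + 594.059ms (1)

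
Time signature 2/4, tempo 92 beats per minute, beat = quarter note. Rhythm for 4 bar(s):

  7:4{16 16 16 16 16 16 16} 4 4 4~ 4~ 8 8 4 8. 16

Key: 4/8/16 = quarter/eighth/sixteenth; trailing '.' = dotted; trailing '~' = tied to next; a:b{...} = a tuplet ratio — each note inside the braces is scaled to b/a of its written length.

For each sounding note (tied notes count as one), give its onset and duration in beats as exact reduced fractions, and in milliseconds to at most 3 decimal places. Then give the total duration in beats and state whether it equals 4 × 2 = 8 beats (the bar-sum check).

1) 0.0ms=0b +93.168ms=1/7b
2) 93.168ms=1/7b +93.168ms=1/7b
3) 186.335ms=2/7b +93.168ms=1/7b
4) 279.503ms=3/7b +93.168ms=1/7b
5) 372.671ms=4/7b +93.168ms=1/7b
6) 465.839ms=5/7b +93.168ms=1/7b
7) 559.006ms=6/7b +93.168ms=1/7b
8) 652.174ms=1b +652.174ms=1b
9) 1304.348ms=2b +652.174ms=1b
10) 1956.522ms=3b +1630.435ms=5/2b
11) 3586.957ms=11/2b +326.087ms=1/2b
12) 3913.043ms=6b +652.174ms=1b
13) 4565.217ms=7b +489.13ms=3/4b
14) 5054.348ms=31/4b +163.043ms=1/4b
Σ=8b of 8 (92bpm 2/4) — PASS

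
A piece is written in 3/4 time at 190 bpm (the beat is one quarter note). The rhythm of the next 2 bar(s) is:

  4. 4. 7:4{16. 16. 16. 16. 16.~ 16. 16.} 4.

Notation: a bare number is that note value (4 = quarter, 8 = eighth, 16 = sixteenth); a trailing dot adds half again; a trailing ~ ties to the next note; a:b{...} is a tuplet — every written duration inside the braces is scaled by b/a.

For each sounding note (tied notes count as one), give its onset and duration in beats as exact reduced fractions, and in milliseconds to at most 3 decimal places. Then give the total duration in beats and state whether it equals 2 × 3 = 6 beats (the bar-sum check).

1) 0.0ms=0b +473.684ms=3/2b
2) 473.684ms=3/2b +473.684ms=3/2b
3) 947.368ms=3b +67.669ms=3/14b
4) 1015.038ms=45/14b +67.669ms=3/14b
5) 1082.707ms=24/7b +67.669ms=3/14b
6) 1150.376ms=51/14b +67.669ms=3/14b
7) 1218.045ms=27/7b +135.338ms=3/7b
8) 1353.383ms=30/7b +67.669ms=3/14b
9) 1421.053ms=9/2b +473.684ms=3/2b
Σ=6b of 6 (190bpm 3/4) — PASS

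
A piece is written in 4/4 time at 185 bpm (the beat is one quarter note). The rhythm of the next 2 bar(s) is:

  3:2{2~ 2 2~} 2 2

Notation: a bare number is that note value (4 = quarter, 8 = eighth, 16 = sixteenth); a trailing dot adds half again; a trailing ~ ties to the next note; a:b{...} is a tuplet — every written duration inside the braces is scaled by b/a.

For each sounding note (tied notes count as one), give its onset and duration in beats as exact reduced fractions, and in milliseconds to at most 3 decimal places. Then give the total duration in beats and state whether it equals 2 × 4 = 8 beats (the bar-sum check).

1) 0.0ms=0b +864.865ms=8/3b
2) 864.865ms=8/3b +1081.081ms=10/3b
3) 1945.946ms=6b +648.649ms=2b
Σ=8b of 8 (185bpm 4/4) — PASS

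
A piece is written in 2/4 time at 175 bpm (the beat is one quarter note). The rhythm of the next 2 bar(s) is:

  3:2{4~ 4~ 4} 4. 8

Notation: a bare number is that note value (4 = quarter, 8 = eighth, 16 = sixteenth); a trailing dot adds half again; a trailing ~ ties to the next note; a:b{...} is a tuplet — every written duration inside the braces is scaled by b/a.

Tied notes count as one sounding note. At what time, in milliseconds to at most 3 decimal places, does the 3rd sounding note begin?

note 3 onset = 7/2b = 1200.0ms

1. 0.0ms @ 0 + 685.714ms (2)
2. 685.714ms @ 2 + 514.286ms (3/2)
3. 1200.0ms @ 7/2 + 171.429ms (1/2)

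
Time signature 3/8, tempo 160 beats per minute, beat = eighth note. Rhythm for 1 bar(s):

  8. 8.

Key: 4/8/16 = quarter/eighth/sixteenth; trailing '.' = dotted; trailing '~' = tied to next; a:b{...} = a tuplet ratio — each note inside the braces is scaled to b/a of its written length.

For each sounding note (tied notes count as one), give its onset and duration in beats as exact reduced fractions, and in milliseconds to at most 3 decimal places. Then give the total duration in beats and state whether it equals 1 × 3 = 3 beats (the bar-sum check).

1) 0.0ms=0b +562.5ms=3/2b
2) 562.5ms=3/2b +562.5ms=3/2b
Σ=3b of 3 (160bpm 3/8) — PASS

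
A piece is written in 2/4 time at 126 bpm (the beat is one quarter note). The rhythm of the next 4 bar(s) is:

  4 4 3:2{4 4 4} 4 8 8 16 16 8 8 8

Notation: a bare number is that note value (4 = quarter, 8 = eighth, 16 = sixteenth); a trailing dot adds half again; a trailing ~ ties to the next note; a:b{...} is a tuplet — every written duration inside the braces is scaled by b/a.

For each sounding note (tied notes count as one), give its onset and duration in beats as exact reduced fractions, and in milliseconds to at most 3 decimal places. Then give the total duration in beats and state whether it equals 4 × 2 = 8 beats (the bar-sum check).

1) 0.0ms=0b +476.19ms=1b
2) 476.19ms=1b +476.19ms=1b
3) 952.381ms=2b +317.46ms=2/3b
4) 1269.841ms=8/3b +317.46ms=2/3b
5) 1587.302ms=10/3b +317.46ms=2/3b
6) 1904.762ms=4b +476.19ms=1b
7) 2380.952ms=5b +238.095ms=1/2b
8) 2619.048ms=11/2b +238.095ms=1/2b
9) 2857.143ms=6b +119.048ms=1/4b
10) 2976.19ms=25/4b +119.048ms=1/4b
11) 3095.238ms=13/2b +238.095ms=1/2b
12) 3333.333ms=7b +238.095ms=1/2b
13) 3571.429ms=15/2b +238.095ms=1/2b
Σ=8b of 8 (126bpm 2/4) — PASS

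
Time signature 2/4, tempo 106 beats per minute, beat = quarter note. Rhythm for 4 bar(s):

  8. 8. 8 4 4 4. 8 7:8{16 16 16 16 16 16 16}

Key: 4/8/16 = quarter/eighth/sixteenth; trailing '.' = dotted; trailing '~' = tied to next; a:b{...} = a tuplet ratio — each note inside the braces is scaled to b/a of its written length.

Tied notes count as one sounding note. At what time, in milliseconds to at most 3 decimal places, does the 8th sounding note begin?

1. 0.0ms @ 0 + 424.528ms (3/4)
2. 424.528ms @ 3/4 + 424.528ms (3/4)
3. 849.057ms @ 3/2 + 283.019ms (1/2)
4. 1132.075ms @ 2 + 566.038ms (1)
5. 1698.113ms @ 3 + 566.038ms (1)
6. 2264.151ms @ 4 + 849.057ms (3/2)
7. 3113.208ms @ 11/2 + 283.019ms (1/2)
8. 3396.226ms @ 6 + 161.725ms (2/7)
9. 3557.951ms @ 44/7 + 161.725ms (2/7)
10. 3719.677ms @ 46/7 + 161.725ms (2/7)
11. 3881.402ms @ 48/7 + 161.725ms (2/7)
12. 4043.127ms @ 50/7 + 161.725ms (2/7)
13. 4204.852ms @ 52/7 + 161.725ms (2/7)
14. 4366.577ms @ 54/7 + 161.725ms (2/7)

note 8 onset = 6b = 3396.226ms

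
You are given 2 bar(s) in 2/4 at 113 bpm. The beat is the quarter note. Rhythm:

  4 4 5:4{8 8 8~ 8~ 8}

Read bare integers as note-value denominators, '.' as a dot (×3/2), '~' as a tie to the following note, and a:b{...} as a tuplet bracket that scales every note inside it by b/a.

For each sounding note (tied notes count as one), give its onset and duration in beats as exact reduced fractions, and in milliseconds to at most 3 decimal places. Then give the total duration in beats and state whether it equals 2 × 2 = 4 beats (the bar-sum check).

1) 0.0ms=0b +530.973ms=1b
2) 530.973ms=1b +530.973ms=1b
3) 1061.947ms=2b +212.389ms=2/5b
4) 1274.336ms=12/5b +212.389ms=2/5b
5) 1486.726ms=14/5b +637.168ms=6/5b
Σ=4b of 4 (113bpm 2/4) — PASS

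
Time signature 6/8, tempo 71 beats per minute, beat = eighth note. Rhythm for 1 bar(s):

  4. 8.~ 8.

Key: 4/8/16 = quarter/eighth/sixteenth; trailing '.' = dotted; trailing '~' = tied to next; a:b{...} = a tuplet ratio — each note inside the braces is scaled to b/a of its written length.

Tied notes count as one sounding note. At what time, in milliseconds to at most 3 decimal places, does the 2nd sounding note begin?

note 2 onset = 3b = 2535.211ms

1. 0.0ms @ 0 + 2535.211ms (3)
2. 2535.211ms @ 3 + 2535.211ms (3)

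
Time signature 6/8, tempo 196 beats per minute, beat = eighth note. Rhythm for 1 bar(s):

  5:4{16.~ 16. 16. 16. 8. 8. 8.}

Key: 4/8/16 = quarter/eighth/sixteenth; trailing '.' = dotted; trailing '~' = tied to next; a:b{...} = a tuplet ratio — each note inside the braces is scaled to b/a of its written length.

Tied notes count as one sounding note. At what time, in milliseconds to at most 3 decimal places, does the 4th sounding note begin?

1. 0.0ms @ 0 + 367.347ms (6/5)
2. 367.347ms @ 6/5 + 183.673ms (3/5)
3. 551.02ms @ 9/5 + 183.673ms (3/5)
4. 734.694ms @ 12/5 + 367.347ms (6/5)
5. 1102.041ms @ 18/5 + 367.347ms (6/5)
6. 1469.388ms @ 24/5 + 367.347ms (6/5)

note 4 onset = 12/5b = 734.694ms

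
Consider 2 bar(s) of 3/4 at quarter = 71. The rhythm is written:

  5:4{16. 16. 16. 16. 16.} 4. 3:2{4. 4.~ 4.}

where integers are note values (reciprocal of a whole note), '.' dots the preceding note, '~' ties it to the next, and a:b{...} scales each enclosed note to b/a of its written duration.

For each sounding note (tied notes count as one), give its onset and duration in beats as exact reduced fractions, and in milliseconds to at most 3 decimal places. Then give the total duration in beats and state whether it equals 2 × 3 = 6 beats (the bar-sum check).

1) 0.0ms=0b +253.521ms=3/10b
2) 253.521ms=3/10b +253.521ms=3/10b
3) 507.042ms=3/5b +253.521ms=3/10b
4) 760.563ms=9/10b +253.521ms=3/10b
5) 1014.085ms=6/5b +253.521ms=3/10b
6) 1267.606ms=3/2b +1267.606ms=3/2b
7) 2535.211ms=3b +845.07ms=1b
8) 3380.282ms=4b +1690.141ms=2b
Σ=6b of 6 (71bpm 3/4) — PASS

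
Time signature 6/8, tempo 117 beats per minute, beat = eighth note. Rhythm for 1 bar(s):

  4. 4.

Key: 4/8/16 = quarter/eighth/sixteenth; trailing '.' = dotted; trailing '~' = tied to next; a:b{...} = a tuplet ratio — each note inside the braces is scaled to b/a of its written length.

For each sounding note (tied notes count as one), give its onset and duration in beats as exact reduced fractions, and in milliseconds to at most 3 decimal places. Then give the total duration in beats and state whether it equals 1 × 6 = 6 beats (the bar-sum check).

1) 0.0ms=0b +1538.462ms=3b
2) 1538.462ms=3b +1538.462ms=3b
Σ=6b of 6 (117bpm 6/8) — PASS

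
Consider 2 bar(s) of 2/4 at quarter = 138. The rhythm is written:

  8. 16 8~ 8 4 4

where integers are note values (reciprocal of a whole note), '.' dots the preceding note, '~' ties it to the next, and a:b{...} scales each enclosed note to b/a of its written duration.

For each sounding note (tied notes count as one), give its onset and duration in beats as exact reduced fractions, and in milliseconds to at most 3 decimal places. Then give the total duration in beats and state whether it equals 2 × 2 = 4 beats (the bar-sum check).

1) 0.0ms=0b +326.087ms=3/4b
2) 326.087ms=3/4b +108.696ms=1/4b
3) 434.783ms=1b +434.783ms=1b
4) 869.565ms=2b +434.783ms=1b
5) 1304.348ms=3b +434.783ms=1b
Σ=4b of 4 (138bpm 2/4) — PASS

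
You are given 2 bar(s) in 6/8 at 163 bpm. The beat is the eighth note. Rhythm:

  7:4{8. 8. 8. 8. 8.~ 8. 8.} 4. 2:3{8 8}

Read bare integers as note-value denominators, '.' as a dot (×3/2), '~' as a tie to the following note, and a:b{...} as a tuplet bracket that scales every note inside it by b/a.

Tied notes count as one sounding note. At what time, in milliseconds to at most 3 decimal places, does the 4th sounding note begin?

1. 0.0ms @ 0 + 315.513ms (6/7)
2. 315.513ms @ 6/7 + 315.513ms (6/7)
3. 631.025ms @ 12/7 + 315.513ms (6/7)
4. 946.538ms @ 18/7 + 315.513ms (6/7)
5. 1262.051ms @ 24/7 + 631.025ms (12/7)
6. 1893.076ms @ 36/7 + 315.513ms (6/7)
7. 2208.589ms @ 6 + 1104.294ms (3)
8. 3312.883ms @ 9 + 552.147ms (3/2)
9. 3865.031ms @ 21/2 + 552.147ms (3/2)

note 4 onset = 18/7b = 946.538ms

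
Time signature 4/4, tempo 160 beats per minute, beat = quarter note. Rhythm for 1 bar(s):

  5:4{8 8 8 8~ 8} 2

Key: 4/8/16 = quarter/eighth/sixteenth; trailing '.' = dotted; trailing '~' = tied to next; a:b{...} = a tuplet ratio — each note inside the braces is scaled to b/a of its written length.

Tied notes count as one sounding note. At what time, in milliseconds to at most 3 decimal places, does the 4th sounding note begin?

1. 0.0ms @ 0 + 150.0ms (2/5)
2. 150.0ms @ 2/5 + 150.0ms (2/5)
3. 300.0ms @ 4/5 + 150.0ms (2/5)
4. 450.0ms @ 6/5 + 300.0ms (4/5)
5. 750.0ms @ 2 + 750.0ms (2)

note 4 onset = 6/5b = 450.0ms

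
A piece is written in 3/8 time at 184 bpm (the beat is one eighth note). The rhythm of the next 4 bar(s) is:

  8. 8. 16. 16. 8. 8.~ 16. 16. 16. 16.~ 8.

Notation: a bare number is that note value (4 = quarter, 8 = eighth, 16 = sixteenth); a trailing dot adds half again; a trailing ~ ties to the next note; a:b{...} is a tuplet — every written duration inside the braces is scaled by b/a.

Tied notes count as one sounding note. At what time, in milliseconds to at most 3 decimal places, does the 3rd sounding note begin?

1. 0.0ms @ 0 + 489.13ms (3/2)
2. 489.13ms @ 3/2 + 489.13ms (3/2)
3. 978.261ms @ 3 + 244.565ms (3/4)
4. 1222.826ms @ 15/4 + 244.565ms (3/4)
5. 1467.391ms @ 9/2 + 489.13ms (3/2)
6. 1956.522ms @ 6 + 733.696ms (9/4)
7. 2690.217ms @ 33/4 + 244.565ms (3/4)
8. 2934.783ms @ 9 + 244.565ms (3/4)
9. 3179.348ms @ 39/4 + 733.696ms (9/4)

note 3 onset = 3b = 978.261ms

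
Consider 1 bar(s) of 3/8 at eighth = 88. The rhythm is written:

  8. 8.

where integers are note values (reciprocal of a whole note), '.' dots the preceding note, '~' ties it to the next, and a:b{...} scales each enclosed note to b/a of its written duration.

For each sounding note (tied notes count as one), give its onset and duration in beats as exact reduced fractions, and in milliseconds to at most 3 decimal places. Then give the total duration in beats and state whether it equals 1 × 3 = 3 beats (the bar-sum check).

1) 0.0ms=0b +1022.727ms=3/2b
2) 1022.727ms=3/2b +1022.727ms=3/2b
Σ=3b of 3 (88bpm 3/8) — PASS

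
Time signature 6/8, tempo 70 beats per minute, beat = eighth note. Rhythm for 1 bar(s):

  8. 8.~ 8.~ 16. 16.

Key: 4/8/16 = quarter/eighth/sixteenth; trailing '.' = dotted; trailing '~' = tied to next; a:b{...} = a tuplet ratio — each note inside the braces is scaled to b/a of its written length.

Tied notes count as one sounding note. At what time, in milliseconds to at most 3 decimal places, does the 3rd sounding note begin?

note 3 onset = 21/4b = 4500.0ms

1. 0.0ms @ 0 + 1285.714ms (3/2)
2. 1285.714ms @ 3/2 + 3214.286ms (15/4)
3. 4500.0ms @ 21/4 + 642.857ms (3/4)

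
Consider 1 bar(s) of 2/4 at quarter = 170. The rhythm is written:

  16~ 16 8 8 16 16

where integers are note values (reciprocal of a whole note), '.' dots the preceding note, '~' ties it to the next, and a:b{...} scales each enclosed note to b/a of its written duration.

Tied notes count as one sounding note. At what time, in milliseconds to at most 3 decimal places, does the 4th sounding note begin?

1. 0.0ms @ 0 + 176.471ms (1/2)
2. 176.471ms @ 1/2 + 176.471ms (1/2)
3. 352.941ms @ 1 + 176.471ms (1/2)
4. 529.412ms @ 3/2 + 88.235ms (1/4)
5. 617.647ms @ 7/4 + 88.235ms (1/4)

note 4 onset = 3/2b = 529.412ms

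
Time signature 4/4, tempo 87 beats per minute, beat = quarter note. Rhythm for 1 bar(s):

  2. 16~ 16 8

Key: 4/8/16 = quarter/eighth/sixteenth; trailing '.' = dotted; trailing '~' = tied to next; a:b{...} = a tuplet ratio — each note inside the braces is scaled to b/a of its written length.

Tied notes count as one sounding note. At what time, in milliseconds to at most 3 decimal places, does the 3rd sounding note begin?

note 3 onset = 7/2b = 2413.793ms

1. 0.0ms @ 0 + 2068.966ms (3)
2. 2068.966ms @ 3 + 344.828ms (1/2)
3. 2413.793ms @ 7/2 + 344.828ms (1/2)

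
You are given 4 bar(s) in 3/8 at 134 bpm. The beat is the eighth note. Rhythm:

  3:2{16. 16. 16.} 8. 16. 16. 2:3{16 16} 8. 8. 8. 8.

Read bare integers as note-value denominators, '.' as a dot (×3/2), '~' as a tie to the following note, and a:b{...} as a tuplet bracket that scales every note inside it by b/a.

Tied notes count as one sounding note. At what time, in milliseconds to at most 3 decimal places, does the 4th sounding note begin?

note 4 onset = 3/2b = 671.642ms

1. 0.0ms @ 0 + 223.881ms (1/2)
2. 223.881ms @ 1/2 + 223.881ms (1/2)
3. 447.761ms @ 1 + 223.881ms (1/2)
4. 671.642ms @ 3/2 + 671.642ms (3/2)
5. 1343.284ms @ 3 + 335.821ms (3/4)
6. 1679.104ms @ 15/4 + 335.821ms (3/4)
7. 2014.925ms @ 9/2 + 335.821ms (3/4)
8. 2350.746ms @ 21/4 + 335.821ms (3/4)
9. 2686.567ms @ 6 + 671.642ms (3/2)
10. 3358.209ms @ 15/2 + 671.642ms (3/2)
11. 4029.851ms @ 9 + 671.642ms (3/2)
12. 4701.493ms @ 21/2 + 671.642ms (3/2)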